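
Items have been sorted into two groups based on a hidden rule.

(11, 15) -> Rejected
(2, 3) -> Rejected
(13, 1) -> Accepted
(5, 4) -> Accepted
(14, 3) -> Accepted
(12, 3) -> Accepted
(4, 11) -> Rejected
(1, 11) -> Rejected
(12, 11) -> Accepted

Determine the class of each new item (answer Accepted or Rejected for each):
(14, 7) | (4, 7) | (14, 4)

Every 'Accepted' example satisfies: first > second. None of the 'Rejected' examples do.
(14, 7): 14 > 7, checks out → Accepted. (4, 7): 4 < 7, does not fit → Rejected. (14, 4): 14 > 4, checks out → Accepted.

Accepted, Rejected, Accepted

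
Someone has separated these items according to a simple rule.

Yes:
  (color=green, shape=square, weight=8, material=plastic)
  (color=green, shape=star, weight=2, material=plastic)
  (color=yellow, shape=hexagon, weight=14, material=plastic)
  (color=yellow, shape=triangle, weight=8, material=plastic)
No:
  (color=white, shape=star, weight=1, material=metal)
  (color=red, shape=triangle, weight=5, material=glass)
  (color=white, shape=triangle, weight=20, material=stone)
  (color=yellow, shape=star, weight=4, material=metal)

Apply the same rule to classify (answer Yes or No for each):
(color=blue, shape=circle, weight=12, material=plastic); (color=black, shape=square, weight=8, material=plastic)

Yes, Yes

A rule that fits every label: material is plastic — true of each 'Yes' example, false of each 'No' one.
(color=blue, shape=circle, weight=12, material=plastic): Yes (material is plastic). (color=black, shape=square, weight=8, material=plastic): Yes (material is plastic).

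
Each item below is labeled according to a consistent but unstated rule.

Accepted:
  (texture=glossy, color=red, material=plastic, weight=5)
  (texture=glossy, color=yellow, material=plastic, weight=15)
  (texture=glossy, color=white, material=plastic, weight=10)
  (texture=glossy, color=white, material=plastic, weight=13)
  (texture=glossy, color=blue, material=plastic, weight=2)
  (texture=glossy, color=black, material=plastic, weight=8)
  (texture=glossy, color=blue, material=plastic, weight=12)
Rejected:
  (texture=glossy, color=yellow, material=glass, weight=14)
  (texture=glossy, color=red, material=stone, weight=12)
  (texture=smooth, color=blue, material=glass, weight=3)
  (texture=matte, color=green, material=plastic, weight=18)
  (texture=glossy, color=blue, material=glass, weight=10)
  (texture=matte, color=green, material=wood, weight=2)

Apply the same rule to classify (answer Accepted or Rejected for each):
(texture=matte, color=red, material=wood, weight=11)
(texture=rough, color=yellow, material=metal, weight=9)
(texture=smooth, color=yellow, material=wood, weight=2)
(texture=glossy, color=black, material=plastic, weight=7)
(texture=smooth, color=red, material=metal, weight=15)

Rejected, Rejected, Rejected, Accepted, Rejected

One predicate separates the groups cleanly: texture is glossy AND material is plastic.
(texture=matte, color=red, material=wood, weight=11): Rejected (texture is matte, material is wood).
(texture=rough, color=yellow, material=metal, weight=9): Rejected (texture is rough, material is metal).
(texture=smooth, color=yellow, material=wood, weight=2): Rejected (texture is smooth, material is wood).
(texture=glossy, color=black, material=plastic, weight=7): Accepted (texture is glossy, material is plastic).
(texture=smooth, color=red, material=metal, weight=15): Rejected (texture is smooth, material is metal).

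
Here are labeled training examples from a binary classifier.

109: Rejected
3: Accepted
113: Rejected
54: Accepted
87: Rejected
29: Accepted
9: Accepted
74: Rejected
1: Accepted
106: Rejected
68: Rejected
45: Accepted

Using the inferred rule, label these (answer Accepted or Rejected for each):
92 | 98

Rejected, Rejected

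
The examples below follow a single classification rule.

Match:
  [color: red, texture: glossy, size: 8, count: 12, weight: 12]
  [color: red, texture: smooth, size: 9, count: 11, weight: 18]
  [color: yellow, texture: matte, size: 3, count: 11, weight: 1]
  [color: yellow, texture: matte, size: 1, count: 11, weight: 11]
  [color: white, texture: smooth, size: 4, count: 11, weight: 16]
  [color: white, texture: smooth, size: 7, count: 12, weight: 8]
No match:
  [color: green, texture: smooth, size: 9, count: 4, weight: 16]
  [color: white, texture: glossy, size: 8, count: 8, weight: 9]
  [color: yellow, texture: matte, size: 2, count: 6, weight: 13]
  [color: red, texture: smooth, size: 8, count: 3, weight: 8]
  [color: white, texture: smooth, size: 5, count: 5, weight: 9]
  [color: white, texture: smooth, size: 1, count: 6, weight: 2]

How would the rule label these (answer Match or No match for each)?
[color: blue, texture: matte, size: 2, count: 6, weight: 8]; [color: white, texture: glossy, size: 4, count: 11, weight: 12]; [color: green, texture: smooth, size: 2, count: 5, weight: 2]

A rule that fits every label: count ≥ 11 — true of each 'Match' example, false of each 'No match' one.
[color: blue, texture: matte, size: 2, count: 6, weight: 8] — count = 6, hence No match.
[color: white, texture: glossy, size: 4, count: 11, weight: 12] — count = 11, hence Match.
[color: green, texture: smooth, size: 2, count: 5, weight: 2] — count = 5, hence No match.

No match, Match, No match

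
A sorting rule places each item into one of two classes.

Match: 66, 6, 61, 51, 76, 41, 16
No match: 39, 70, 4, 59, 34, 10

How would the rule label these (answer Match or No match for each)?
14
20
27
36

No match, No match, No match, Match

A rule that fits every label: ≡ 1 (mod 5) — true of each 'Match' example, false of each 'No match' one.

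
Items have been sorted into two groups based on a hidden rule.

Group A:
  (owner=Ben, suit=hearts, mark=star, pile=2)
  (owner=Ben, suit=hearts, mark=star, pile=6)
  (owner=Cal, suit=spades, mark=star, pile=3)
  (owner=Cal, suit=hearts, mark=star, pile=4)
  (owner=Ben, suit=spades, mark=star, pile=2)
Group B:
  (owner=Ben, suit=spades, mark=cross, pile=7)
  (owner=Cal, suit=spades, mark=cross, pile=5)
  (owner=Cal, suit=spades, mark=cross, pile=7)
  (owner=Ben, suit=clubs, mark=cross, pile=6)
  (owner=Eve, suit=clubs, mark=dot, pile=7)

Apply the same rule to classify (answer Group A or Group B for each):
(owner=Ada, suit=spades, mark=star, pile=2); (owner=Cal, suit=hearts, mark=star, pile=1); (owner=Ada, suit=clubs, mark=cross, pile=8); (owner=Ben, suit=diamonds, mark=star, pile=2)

Group A, Group A, Group B, Group A

Comparing the two groups points to one rule — mark is star.
(owner=Ada, suit=spades, mark=star, pile=2) — mark is star, hence Group A.
(owner=Cal, suit=hearts, mark=star, pile=1) — mark is star, hence Group A.
(owner=Ada, suit=clubs, mark=cross, pile=8) — mark is cross, hence Group B.
(owner=Ben, suit=diamonds, mark=star, pile=2) — mark is star, hence Group A.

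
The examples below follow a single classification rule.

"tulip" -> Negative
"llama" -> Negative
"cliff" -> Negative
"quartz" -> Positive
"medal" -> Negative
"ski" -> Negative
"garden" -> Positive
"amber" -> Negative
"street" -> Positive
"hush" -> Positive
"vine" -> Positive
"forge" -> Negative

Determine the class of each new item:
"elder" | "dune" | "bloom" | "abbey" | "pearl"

Negative, Positive, Negative, Negative, Negative

The distinguishing property — even length — holds for all the 'Positive' cases and none of the 'Negative' cases.
Negative: "elder", since length 5.
Positive: "dune", since length 4.
Negative: "bloom", since length 5.
Negative: "abbey", since length 5.
Negative: "pearl", since length 5.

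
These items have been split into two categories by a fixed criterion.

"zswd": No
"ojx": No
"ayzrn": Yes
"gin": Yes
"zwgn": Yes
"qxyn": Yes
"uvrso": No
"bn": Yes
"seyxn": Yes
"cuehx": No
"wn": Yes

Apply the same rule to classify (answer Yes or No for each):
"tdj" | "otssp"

Rule: contains 'n'. This holds for each 'Yes' example and fails for each 'No' one.

No, No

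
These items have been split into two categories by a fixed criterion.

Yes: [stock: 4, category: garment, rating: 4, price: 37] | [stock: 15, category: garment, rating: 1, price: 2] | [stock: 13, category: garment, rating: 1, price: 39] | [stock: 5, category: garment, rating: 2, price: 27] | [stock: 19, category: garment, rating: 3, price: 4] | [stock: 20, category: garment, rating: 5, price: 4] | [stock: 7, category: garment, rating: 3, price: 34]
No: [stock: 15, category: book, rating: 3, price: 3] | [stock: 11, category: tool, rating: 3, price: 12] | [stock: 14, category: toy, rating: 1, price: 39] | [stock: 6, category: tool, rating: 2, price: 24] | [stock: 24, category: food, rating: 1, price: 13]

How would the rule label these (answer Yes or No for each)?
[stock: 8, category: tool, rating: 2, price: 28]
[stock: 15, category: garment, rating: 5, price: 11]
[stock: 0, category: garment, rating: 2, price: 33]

No, Yes, Yes

The distinguishing property — category is garment — holds for all the 'Yes' cases and none of the 'No' cases.
No: [stock: 8, category: tool, rating: 2, price: 28], since category is tool.
Yes: [stock: 15, category: garment, rating: 5, price: 11], since category is garment.
Yes: [stock: 0, category: garment, rating: 2, price: 33], since category is garment.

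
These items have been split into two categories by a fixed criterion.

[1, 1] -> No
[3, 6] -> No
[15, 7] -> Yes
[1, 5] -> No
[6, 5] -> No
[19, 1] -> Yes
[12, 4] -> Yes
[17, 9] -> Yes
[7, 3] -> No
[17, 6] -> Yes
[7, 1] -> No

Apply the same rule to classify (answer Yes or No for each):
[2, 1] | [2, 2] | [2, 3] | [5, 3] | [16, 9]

No, No, No, No, Yes

Rule: sum ≥ 16. This holds for each 'Yes' example and fails for each 'No' one.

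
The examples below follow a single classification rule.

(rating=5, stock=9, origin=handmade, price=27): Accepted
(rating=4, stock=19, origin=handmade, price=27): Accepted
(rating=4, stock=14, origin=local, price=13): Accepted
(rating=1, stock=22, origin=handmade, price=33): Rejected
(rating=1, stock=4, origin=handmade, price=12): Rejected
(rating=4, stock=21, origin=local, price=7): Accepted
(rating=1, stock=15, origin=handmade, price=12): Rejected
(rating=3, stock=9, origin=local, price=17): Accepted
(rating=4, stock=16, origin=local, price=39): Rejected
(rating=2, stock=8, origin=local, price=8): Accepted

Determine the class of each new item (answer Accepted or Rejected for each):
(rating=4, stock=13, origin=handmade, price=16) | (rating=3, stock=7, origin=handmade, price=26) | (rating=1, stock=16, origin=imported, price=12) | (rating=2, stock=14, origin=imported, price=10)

The rule appears to be: price ≤ 27 AND rating ≥ 2.
(rating=4, stock=13, origin=handmade, price=16): price = 16, rating = 4, fits → Accepted.
(rating=3, stock=7, origin=handmade, price=26): price = 26, rating = 3, fits → Accepted.
(rating=1, stock=16, origin=imported, price=12): price = 12, rating = 1, lacks this property → Rejected.
(rating=2, stock=14, origin=imported, price=10): price = 10, rating = 2, fits → Accepted.

Accepted, Accepted, Rejected, Accepted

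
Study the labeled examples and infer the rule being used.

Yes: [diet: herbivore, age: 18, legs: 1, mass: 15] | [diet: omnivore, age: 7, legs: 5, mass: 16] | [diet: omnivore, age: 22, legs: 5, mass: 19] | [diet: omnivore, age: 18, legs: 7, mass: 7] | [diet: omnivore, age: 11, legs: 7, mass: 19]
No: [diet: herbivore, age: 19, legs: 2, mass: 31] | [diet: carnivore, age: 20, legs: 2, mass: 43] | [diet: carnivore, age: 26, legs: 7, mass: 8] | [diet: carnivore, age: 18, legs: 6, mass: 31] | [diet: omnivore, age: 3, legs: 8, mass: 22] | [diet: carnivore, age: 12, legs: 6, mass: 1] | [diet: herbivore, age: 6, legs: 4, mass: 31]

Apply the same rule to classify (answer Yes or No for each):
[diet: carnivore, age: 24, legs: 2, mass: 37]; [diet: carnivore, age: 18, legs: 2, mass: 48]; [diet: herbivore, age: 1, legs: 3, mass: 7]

Every 'Yes' example satisfies: age ≤ 22 AND legs is odd. None of the 'No' examples do.
[diet: carnivore, age: 24, legs: 2, mass: 37] → age = 24, legs = 2 → No. [diet: carnivore, age: 18, legs: 2, mass: 48] → age = 18, legs = 2 → No. [diet: herbivore, age: 1, legs: 3, mass: 7] → age = 1, legs = 3 → Yes.

No, No, Yes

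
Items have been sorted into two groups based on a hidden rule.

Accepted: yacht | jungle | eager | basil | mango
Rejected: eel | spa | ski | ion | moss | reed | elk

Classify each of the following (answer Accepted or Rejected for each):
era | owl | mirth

The distinguishing property — length ≥ 5 — holds for all the 'Accepted' cases and none of the 'Rejected' cases.
era: length 3, does not satisfy this → Rejected.
owl: length 3, does not satisfy this → Rejected.
mirth: length 5, has this property → Accepted.

Rejected, Rejected, Accepted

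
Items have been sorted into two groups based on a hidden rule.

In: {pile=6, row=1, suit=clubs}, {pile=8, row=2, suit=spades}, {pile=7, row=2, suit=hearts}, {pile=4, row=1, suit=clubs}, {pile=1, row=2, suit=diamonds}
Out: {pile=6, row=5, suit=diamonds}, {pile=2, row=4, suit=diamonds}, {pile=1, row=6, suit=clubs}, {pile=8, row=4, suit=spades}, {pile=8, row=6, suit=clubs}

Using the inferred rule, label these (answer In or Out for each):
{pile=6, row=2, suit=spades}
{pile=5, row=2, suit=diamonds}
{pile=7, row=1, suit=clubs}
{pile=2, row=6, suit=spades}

In, In, In, Out

The common property of the 'In' items is: row ≤ 2. No 'Out' item has it.
{pile=6, row=2, suit=spades}: row = 2 — satisfies this, so In. {pile=5, row=2, suit=diamonds}: row = 2 — satisfies this, so In. {pile=7, row=1, suit=clubs}: row = 1 — satisfies this, so In. {pile=2, row=6, suit=spades}: row = 6 — fails the rule, so Out.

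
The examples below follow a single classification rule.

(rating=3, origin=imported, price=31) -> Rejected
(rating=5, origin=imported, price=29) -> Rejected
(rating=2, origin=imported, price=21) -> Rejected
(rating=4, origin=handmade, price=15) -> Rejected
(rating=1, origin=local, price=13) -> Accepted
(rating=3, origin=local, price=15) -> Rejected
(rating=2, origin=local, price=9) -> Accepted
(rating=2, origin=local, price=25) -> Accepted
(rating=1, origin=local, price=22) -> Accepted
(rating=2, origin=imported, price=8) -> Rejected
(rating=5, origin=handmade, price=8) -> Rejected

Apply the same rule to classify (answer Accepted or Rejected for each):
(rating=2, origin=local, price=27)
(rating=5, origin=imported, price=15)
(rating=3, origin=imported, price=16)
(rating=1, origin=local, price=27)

All 'Accepted' examples share one property — origin is local AND rating ≤ 2 — and every 'Rejected' example lacks it.
(rating=2, origin=local, price=27): Accepted (origin is local, rating = 2).
(rating=5, origin=imported, price=15): Rejected (origin is imported, rating = 5).
(rating=3, origin=imported, price=16): Rejected (origin is imported, rating = 3).
(rating=1, origin=local, price=27): Accepted (origin is local, rating = 1).

Accepted, Rejected, Rejected, Accepted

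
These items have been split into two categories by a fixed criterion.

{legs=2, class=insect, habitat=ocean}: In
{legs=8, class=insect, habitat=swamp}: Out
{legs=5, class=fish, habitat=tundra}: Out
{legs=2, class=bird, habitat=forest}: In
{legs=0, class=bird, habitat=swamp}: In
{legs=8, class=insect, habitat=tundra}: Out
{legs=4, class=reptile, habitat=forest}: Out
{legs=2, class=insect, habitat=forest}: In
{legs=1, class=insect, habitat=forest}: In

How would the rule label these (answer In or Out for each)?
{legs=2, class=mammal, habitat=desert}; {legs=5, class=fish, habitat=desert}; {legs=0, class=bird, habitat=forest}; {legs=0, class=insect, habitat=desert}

In, Out, In, In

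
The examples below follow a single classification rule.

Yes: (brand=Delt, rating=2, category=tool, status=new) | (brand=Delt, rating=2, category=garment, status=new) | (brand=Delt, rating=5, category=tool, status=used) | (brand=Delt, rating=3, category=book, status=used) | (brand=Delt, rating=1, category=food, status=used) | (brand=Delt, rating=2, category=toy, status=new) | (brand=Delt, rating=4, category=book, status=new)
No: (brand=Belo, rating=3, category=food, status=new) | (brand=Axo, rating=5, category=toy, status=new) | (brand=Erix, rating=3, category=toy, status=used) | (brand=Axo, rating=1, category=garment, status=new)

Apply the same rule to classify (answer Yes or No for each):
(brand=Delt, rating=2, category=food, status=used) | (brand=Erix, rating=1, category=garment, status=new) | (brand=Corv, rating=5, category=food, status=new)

Yes, No, No

All 'Yes' examples share one property — brand is Delt — and every 'No' example lacks it.
(brand=Delt, rating=2, category=food, status=used) → brand is Delt → Yes.
(brand=Erix, rating=1, category=garment, status=new) → brand is Erix → No.
(brand=Corv, rating=5, category=food, status=new) → brand is Corv → No.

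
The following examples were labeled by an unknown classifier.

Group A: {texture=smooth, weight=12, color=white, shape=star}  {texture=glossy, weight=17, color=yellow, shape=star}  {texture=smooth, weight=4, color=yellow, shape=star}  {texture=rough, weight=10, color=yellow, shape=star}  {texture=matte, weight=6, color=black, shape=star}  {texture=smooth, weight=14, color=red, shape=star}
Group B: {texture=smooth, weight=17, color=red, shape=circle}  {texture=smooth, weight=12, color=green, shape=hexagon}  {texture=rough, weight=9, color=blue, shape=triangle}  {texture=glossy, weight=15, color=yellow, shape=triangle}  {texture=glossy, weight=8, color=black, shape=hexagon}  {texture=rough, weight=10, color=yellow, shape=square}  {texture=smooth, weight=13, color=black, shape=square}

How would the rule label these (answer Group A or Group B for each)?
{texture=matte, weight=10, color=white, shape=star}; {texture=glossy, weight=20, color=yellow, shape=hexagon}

The simplest hypothesis consistent with all the labels is: shape is star.

Group A, Group B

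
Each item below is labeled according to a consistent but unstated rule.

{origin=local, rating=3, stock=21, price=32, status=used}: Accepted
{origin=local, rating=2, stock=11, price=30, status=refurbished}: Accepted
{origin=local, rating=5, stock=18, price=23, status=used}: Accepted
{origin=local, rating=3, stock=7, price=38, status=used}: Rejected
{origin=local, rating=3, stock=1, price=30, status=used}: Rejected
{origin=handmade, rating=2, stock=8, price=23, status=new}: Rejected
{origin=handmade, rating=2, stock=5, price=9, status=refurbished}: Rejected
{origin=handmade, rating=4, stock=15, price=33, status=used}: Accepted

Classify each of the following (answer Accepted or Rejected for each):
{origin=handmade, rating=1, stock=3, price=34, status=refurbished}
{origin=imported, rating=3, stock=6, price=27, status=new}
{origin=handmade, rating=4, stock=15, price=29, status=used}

Rejected, Rejected, Accepted

The pattern is that an item is 'Accepted' exactly when: stock ≥ 11.
{origin=handmade, rating=1, stock=3, price=34, status=refurbished}: stock = 3, does not satisfy this → Rejected. {origin=imported, rating=3, stock=6, price=27, status=new}: stock = 6, does not satisfy this → Rejected. {origin=handmade, rating=4, stock=15, price=29, status=used}: stock = 15, matches → Accepted.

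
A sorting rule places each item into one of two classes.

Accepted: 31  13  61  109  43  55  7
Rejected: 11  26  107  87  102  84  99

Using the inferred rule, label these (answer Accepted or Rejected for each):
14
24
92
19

Rejected, Rejected, Rejected, Accepted

A rule that fits every label: ≡ 1 (mod 3) — true of each 'Accepted' example, false of each 'Rejected' one.
14: 14 mod 3 = 2, lacks this property → Rejected. 24: 24 mod 3 = 0, lacks this property → Rejected. 92: 92 mod 3 = 2, lacks this property → Rejected. 19: 19 mod 3 = 1, meets the rule → Accepted.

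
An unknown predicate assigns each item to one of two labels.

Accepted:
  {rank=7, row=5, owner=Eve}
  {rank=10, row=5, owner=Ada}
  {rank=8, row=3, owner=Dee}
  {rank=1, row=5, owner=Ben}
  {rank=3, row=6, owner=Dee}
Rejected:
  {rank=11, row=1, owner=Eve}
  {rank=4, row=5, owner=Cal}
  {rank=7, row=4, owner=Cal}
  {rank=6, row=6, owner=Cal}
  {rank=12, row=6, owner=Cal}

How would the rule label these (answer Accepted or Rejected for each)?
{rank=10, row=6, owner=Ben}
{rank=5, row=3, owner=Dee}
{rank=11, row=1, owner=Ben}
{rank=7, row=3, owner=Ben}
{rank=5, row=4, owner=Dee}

The classifier is using: owner is not Cal AND row ≥ 3.
{rank=10, row=6, owner=Ben}: owner is Ben, row = 6, checks out → Accepted.
{rank=5, row=3, owner=Dee}: owner is Dee, row = 3, checks out → Accepted.
{rank=11, row=1, owner=Ben}: owner is Ben, row = 1, does not satisfy this → Rejected.
{rank=7, row=3, owner=Ben}: owner is Ben, row = 3, checks out → Accepted.
{rank=5, row=4, owner=Dee}: owner is Dee, row = 4, checks out → Accepted.

Accepted, Accepted, Rejected, Accepted, Accepted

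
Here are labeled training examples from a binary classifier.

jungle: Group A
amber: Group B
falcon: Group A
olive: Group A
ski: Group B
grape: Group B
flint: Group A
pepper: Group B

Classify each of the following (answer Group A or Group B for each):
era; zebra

One predicate separates the groups cleanly: contains 'l'.
era: no 'l' — lacks this property, so Group B.
zebra: no 'l' — lacks this property, so Group B.

Group B, Group B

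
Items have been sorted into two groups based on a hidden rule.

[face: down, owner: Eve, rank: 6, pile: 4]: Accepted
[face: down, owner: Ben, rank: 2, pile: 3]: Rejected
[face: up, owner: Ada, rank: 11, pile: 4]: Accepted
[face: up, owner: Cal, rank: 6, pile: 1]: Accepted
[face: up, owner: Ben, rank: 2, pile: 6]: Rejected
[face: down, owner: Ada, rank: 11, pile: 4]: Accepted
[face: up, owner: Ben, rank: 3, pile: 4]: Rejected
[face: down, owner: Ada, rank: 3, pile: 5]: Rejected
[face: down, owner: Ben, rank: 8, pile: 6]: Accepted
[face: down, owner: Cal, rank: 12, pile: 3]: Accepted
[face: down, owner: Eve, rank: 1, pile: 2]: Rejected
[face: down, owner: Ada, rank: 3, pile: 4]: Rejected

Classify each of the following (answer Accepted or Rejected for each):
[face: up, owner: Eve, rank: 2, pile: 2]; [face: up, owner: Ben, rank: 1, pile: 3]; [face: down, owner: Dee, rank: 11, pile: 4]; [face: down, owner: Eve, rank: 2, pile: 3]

A rule that fits every label: rank ≥ 6 — true of each 'Accepted' example, false of each 'Rejected' one.
Rejected: [face: up, owner: Eve, rank: 2, pile: 2], since rank = 2.
Rejected: [face: up, owner: Ben, rank: 1, pile: 3], since rank = 1.
Accepted: [face: down, owner: Dee, rank: 11, pile: 4], since rank = 11.
Rejected: [face: down, owner: Eve, rank: 2, pile: 3], since rank = 2.

Rejected, Rejected, Accepted, Rejected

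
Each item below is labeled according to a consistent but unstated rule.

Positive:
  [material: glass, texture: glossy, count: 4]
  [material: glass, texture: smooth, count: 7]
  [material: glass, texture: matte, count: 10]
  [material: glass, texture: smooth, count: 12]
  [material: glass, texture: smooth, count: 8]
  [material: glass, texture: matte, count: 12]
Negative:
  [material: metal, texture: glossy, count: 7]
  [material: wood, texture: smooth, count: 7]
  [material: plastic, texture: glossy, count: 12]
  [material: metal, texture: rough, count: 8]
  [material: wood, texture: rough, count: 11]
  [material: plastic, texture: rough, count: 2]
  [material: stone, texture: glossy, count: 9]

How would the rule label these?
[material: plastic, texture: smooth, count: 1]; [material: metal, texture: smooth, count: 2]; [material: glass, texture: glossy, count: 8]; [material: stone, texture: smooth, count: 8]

Negative, Negative, Positive, Negative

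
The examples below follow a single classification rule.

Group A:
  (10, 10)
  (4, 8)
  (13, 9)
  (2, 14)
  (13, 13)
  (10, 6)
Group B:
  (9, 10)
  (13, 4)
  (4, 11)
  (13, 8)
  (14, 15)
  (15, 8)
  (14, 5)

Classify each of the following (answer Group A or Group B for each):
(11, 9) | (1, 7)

Group A, Group A

The pattern is that an item is 'Group A' exactly when: sum is even.
Group A: (11, 9), since 11+9 = 20. Group A: (1, 7), since 1+7 = 8.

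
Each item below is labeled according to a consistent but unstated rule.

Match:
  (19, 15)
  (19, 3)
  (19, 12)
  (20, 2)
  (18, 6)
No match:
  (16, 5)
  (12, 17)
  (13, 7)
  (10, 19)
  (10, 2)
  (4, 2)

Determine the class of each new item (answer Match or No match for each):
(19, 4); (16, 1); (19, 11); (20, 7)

Every 'Match' example satisfies: first ≥ 17. None of the 'No match' examples do.
(19, 4): first 19 — matches, so Match. (16, 1): first 16 — does not satisfy this, so No match. (19, 11): first 19 — matches, so Match. (20, 7): first 20 — matches, so Match.

Match, No match, Match, Match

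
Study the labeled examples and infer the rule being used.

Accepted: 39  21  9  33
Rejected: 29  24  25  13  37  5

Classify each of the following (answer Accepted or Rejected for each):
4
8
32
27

All 'Accepted' examples share one property — ≡ 3 (mod 6) — and every 'Rejected' example lacks it.
4: 4 mod 6 = 4 — lacks this property, so Rejected. 8: 8 mod 6 = 2 — lacks this property, so Rejected. 32: 32 mod 6 = 2 — lacks this property, so Rejected. 27: 27 mod 6 = 3 — fits, so Accepted.

Rejected, Rejected, Rejected, Accepted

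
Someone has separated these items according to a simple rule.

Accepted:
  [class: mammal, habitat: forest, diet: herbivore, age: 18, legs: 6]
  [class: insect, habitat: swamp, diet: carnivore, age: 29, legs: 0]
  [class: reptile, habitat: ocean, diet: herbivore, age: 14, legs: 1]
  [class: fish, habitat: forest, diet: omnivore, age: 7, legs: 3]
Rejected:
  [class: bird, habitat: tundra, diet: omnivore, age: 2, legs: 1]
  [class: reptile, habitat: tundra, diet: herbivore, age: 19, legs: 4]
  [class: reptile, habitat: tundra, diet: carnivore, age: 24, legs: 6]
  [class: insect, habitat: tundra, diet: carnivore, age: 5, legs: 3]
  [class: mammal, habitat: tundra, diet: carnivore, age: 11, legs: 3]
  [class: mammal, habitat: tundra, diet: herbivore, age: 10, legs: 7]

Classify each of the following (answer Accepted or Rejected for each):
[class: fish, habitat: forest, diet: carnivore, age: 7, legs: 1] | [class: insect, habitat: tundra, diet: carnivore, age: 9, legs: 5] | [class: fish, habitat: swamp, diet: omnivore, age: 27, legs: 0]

Looking at the examples, the only property every 'Accepted' case has and every 'Rejected' case lacks is: habitat is not tundra.

Accepted, Rejected, Accepted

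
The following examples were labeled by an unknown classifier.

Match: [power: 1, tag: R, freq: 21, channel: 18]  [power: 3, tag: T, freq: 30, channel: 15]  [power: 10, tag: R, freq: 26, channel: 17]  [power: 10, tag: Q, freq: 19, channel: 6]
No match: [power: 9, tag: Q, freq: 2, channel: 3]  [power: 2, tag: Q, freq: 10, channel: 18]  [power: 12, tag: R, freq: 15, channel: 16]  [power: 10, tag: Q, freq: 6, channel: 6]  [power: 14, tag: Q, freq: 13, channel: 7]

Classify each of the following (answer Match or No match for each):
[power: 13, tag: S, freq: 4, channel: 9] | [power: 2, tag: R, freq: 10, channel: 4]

No match, No match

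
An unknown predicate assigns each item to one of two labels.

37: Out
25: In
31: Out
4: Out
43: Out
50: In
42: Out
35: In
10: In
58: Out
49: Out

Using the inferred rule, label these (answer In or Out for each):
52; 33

All 'In' examples share one property — multiple of 5 — and every 'Out' example lacks it.
52: 52 = 5·10 + 2 — doesn't qualify, so Out. 33: 33 = 5·6 + 3 — doesn't qualify, so Out.

Out, Out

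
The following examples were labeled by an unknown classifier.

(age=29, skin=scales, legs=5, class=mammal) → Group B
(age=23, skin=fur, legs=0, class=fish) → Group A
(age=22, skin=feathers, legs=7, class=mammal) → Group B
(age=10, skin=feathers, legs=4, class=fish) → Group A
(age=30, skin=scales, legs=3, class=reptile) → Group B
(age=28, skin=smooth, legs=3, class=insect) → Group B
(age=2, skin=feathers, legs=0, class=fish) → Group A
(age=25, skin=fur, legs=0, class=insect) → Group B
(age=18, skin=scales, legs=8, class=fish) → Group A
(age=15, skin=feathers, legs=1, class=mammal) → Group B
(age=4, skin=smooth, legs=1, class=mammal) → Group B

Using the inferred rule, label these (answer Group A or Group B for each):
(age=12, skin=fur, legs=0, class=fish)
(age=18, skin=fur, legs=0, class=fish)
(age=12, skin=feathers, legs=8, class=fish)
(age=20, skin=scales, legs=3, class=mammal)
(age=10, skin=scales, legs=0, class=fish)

Group A, Group A, Group A, Group B, Group A

The common property of the 'Group A' items is: class is fish. No 'Group B' item has it.
(age=12, skin=fur, legs=0, class=fish): class is fish, passes → Group A. (age=18, skin=fur, legs=0, class=fish): class is fish, passes → Group A. (age=12, skin=feathers, legs=8, class=fish): class is fish, passes → Group A. (age=20, skin=scales, legs=3, class=mammal): class is mammal, does not satisfy this → Group B. (age=10, skin=scales, legs=0, class=fish): class is fish, passes → Group A.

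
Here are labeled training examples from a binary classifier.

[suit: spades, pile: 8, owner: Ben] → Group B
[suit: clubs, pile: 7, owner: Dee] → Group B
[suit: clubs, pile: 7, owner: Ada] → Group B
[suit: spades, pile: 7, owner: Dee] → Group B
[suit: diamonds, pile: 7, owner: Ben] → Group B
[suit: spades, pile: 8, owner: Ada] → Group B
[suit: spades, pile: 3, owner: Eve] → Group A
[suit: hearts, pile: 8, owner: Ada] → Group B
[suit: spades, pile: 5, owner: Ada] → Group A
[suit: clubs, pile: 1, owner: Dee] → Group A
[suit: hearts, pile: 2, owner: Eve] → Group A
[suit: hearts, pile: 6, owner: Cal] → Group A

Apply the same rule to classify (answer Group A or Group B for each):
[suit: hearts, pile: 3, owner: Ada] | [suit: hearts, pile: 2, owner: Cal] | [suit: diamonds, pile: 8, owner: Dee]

Group A, Group A, Group B

The simplest hypothesis consistent with all the labels is: pile ≤ 6.
[suit: hearts, pile: 3, owner: Ada]: pile = 3 — satisfies this, so Group A.
[suit: hearts, pile: 2, owner: Cal]: pile = 2 — satisfies this, so Group A.
[suit: diamonds, pile: 8, owner: Dee]: pile = 8 — lacks this property, so Group B.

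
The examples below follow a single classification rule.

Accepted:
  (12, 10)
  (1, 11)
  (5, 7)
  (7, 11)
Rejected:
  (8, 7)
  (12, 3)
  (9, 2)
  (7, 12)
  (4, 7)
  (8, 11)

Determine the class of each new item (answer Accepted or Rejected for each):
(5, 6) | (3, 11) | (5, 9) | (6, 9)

Rejected, Accepted, Accepted, Rejected

The classifier is using: sum is even.
(5, 6) — 5+6 = 11, hence Rejected. (3, 11) — 3+11 = 14, hence Accepted. (5, 9) — 5+9 = 14, hence Accepted. (6, 9) — 6+9 = 15, hence Rejected.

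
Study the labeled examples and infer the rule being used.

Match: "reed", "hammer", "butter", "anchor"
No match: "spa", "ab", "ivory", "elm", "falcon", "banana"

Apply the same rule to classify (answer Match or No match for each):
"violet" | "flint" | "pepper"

No match, No match, Match

The distinguishing property — even length AND contains 'r' — holds for all the 'Match' cases and none of the 'No match' cases.
"violet" — length 6, no 'r', hence No match. "flint" — length 5, no 'r', hence No match. "pepper" — length 6, has 'r', hence Match.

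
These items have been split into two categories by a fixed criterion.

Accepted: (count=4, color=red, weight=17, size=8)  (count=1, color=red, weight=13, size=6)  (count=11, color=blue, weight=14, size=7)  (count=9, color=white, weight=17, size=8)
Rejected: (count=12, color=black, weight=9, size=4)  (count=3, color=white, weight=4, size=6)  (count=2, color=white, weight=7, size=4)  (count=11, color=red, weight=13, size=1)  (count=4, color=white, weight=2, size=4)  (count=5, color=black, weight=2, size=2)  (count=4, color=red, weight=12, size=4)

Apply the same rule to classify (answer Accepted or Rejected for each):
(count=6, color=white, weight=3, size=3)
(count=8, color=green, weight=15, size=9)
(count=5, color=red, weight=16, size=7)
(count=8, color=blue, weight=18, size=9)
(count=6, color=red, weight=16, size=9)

'Accepted' ⟺ weight ≥ 7 AND size ≥ 6.

Rejected, Accepted, Accepted, Accepted, Accepted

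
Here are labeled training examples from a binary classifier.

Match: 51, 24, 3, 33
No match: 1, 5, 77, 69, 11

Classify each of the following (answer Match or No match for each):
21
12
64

All 'Match' examples share one property — multiple of 3 AND at most 51 — and every 'No match' example lacks it.
21: 21 = 3·7, 21 ≤ 51 — satisfies this, so Match. 12: 12 = 3·4, 12 ≤ 51 — satisfies this, so Match. 64: 64 = 3·21 + 1, 64 > 51 — does not fit, so No match.

Match, Match, No match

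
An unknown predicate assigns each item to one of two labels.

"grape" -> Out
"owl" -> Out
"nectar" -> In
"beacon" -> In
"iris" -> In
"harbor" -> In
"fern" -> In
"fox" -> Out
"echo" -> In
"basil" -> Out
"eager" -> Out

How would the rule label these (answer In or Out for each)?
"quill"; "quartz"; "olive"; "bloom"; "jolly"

The pattern is that an item is 'In' exactly when: even length.
"quill": length 5, lacks this property → Out.
"quartz": length 6, meets the rule → In.
"olive": length 5, lacks this property → Out.
"bloom": length 5, lacks this property → Out.
"jolly": length 5, lacks this property → Out.

Out, In, Out, Out, Out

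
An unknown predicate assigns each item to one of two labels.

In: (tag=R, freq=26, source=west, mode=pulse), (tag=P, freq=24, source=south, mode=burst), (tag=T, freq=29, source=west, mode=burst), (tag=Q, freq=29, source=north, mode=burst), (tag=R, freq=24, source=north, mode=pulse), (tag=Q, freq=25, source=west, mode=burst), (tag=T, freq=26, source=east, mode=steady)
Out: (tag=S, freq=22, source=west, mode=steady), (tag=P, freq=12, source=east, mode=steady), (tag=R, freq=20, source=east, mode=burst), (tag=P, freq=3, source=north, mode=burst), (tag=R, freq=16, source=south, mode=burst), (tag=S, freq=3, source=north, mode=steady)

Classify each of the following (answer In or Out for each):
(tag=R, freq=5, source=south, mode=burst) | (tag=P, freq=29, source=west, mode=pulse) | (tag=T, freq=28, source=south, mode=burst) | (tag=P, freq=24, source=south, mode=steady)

Out, In, In, In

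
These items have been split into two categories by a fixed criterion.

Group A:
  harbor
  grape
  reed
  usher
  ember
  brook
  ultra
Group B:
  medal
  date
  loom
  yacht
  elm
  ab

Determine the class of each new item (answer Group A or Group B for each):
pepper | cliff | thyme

The common property of the 'Group A' items is: contains 'r'. No 'Group B' item has it.
pepper → has 'r' → Group A. cliff → no 'r' → Group B. thyme → no 'r' → Group B.

Group A, Group B, Group B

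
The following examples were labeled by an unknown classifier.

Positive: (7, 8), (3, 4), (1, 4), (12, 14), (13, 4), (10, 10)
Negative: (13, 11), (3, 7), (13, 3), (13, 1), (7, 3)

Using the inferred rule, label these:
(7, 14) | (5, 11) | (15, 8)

Positive, Negative, Positive

One predicate separates the groups cleanly: second is even.
(7, 14) → second 14 → Positive. (5, 11) → second 11 → Negative. (15, 8) → second 8 → Positive.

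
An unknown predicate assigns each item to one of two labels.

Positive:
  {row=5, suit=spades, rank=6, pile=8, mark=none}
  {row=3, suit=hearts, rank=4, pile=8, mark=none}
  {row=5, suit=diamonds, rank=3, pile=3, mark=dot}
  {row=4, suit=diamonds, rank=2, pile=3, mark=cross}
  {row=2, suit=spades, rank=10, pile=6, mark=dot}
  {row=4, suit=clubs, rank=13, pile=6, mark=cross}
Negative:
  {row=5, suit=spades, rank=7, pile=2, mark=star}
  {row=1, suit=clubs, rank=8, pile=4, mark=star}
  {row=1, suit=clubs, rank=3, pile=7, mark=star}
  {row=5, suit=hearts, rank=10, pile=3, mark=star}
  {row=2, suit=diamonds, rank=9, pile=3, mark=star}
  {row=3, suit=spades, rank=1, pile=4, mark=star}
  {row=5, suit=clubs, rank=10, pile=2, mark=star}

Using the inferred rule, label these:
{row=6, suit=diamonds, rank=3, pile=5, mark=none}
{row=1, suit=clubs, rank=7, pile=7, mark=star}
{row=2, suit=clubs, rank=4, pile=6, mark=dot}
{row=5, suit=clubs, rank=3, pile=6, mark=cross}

The common property of the 'Positive' items is: mark is not star. No 'Negative' item has it.
{row=6, suit=diamonds, rank=3, pile=5, mark=none} — mark is none, hence Positive. {row=1, suit=clubs, rank=7, pile=7, mark=star} — mark is star, hence Negative. {row=2, suit=clubs, rank=4, pile=6, mark=dot} — mark is dot, hence Positive. {row=5, suit=clubs, rank=3, pile=6, mark=cross} — mark is cross, hence Positive.

Positive, Negative, Positive, Positive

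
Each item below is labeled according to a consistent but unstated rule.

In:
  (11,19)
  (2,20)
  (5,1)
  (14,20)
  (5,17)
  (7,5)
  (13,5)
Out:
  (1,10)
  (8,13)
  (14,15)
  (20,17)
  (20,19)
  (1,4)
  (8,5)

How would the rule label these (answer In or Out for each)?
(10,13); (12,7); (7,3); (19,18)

The rule appears to be: sum is even.

Out, Out, In, Out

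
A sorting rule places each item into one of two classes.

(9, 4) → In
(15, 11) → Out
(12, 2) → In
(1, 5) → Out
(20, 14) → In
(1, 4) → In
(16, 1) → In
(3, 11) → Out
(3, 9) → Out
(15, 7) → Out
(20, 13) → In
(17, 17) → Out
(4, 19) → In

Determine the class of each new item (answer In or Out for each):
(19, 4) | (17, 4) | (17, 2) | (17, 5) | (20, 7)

A rule that fits every label: product is even — true of each 'In' example, false of each 'Out' one.
(19, 4): 19·4 = 76, matches → In. (17, 4): 17·4 = 68, matches → In. (17, 2): 17·2 = 34, matches → In. (17, 5): 17·5 = 85, doesn't match → Out. (20, 7): 20·7 = 140, matches → In.

In, In, In, Out, In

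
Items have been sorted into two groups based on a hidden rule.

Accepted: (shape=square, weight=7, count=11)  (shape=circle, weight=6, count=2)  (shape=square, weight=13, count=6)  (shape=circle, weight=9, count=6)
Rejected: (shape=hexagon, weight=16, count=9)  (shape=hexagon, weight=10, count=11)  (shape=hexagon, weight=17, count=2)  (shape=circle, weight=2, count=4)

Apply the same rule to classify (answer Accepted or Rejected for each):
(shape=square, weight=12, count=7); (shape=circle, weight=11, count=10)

Accepted, Accepted

Rule: shape is not hexagon AND weight ≥ 6. This holds for each 'Accepted' example and fails for each 'Rejected' one.
(shape=square, weight=12, count=7): shape is square, weight = 12, checks out → Accepted.
(shape=circle, weight=11, count=10): shape is circle, weight = 11, checks out → Accepted.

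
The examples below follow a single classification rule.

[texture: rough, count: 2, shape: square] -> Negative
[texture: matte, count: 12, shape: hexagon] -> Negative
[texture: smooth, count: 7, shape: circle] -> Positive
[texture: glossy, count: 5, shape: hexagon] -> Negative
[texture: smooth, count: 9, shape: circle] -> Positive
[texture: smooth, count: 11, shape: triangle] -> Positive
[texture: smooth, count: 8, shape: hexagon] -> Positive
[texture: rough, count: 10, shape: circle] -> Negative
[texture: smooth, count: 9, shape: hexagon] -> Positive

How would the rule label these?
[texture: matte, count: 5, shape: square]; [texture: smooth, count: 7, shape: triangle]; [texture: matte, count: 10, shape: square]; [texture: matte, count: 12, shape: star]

Rule: texture is smooth. This holds for each 'Positive' example and fails for each 'Negative' one.
[texture: matte, count: 5, shape: square]: texture is matte — does not satisfy this, so Negative.
[texture: smooth, count: 7, shape: triangle]: texture is smooth — has this property, so Positive.
[texture: matte, count: 10, shape: square]: texture is matte — does not satisfy this, so Negative.
[texture: matte, count: 12, shape: star]: texture is matte — does not satisfy this, so Negative.

Negative, Positive, Negative, Negative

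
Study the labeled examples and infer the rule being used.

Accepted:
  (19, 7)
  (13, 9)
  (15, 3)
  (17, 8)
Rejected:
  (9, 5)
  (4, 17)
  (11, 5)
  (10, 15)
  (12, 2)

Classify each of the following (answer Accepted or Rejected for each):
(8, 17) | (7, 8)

Every 'Accepted' example satisfies: first ≥ 13. None of the 'Rejected' examples do.
Rejected: (8, 17), since first 8.
Rejected: (7, 8), since first 7.

Rejected, Rejected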